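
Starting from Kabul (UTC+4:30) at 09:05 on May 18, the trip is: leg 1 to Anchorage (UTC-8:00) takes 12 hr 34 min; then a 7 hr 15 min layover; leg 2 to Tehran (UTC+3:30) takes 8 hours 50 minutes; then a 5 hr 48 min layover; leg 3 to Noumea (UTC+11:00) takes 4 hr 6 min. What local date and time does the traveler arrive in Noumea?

06:08 on May 20

Convert departure to UTC: 09:05 − 4:30 = 04:35 UTC on May 18.
Add 12 hours and 34 minutes leg 1 → 17:09 UTC.
Add 7 hours 15 minutes layover in Anchorage → 00:24 UTC (May 19).
Add 8 hours 50 minutes leg 2 → 09:14 UTC.
Add 5 hours 48 minutes layover in Tehran → 15:02 UTC.
Add 4 hours 6 minutes leg 3 → 19:08 UTC.
Noumea is UTC+11:00, so local arrival = 19:08 + 11:00 = 06:08 on May 20.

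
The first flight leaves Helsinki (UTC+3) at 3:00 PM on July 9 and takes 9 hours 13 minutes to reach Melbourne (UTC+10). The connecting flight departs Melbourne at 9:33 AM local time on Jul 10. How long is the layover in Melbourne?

Convert departure to UTC: 3:00 PM − 3:00 = 12:00 PM UTC on Jul 9.
Add 9 hours 13 minutes flight time → 9:13 PM UTC.
Melbourne is UTC+10:00, so local arrival = 9:13 PM + 10:00 = 7:13 AM on Jul 10.
Layover = 9:33 AM − 7:13 AM = 2 hours 20 minutes.

2 hours 20 minutes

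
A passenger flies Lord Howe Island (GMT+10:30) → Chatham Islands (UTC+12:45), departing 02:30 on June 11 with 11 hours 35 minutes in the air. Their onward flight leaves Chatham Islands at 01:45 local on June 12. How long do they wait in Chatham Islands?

9 hours 25 minutes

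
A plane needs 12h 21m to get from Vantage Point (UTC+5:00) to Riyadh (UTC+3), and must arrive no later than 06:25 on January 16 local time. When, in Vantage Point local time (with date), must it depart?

Target arrival in UTC: 06:25 − 3:00 = 03:25 on Jan 16.
Subtract 12 hours 21 minutes → departure 15:04 UTC on Jan 15.
Vantage Point is UTC+5:00: 15:04 + 5:00 = 20:04 on Jan 15.

20:04 on Jan 15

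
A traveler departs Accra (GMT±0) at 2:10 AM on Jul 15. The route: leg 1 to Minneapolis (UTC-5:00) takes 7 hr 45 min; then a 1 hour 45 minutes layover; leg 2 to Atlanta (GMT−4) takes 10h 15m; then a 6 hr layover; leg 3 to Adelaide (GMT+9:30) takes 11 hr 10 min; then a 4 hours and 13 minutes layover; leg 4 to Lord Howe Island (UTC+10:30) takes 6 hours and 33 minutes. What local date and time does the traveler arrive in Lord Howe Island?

12:21 PM on July 17

Accra is at UTC+0, so departure is already 2:10 AM UTC on Jul 15.
Add 7 hours and 45 minutes leg 1 → 9:55 AM UTC.
Add 1 hour 45 minutes layover in Minneapolis → 11:40 AM UTC.
Add 10 hours 15 minutes leg 2 → 9:55 PM UTC.
Add 6 hours layover in Atlanta → 3:55 AM UTC (Jul 16).
Add 11 hours 10 minutes leg 3 → 3:05 PM UTC.
Add 4 hours and 13 minutes layover in Adelaide → 7:18 PM UTC.
Add 6 hours and 33 minutes leg 4 → 1:51 AM UTC (Jul 17).
Lord Howe Island is UTC+10:30, so local arrival = 1:51 AM + 10:30 = 12:21 PM on Jul 17.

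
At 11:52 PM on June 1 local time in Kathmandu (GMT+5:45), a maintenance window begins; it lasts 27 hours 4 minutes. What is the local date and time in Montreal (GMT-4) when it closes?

Montreal is 9:45 behind Kathmandu.
After 27 hours and 4 minutes it is 2:56 AM (Jun 3) in Kathmandu.
Shift by the zone difference: 2:56 AM − 9:45 = 5:11 PM on Jun 2 in Montreal.

5:11 PM on June 2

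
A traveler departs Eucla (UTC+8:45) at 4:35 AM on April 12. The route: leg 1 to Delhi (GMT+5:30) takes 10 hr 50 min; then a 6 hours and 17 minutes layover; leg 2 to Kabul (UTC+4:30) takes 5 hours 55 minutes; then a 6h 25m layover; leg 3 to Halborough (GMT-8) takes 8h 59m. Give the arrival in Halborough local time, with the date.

Convert departure to UTC: 4:35 AM − 8:45 = 7:50 PM UTC on Apr 11.
Add 10 hours 50 minutes leg 1 → 6:40 AM UTC (Apr 12).
Add 6 hours and 17 minutes layover in Delhi → 12:57 PM UTC.
Add 5 hours and 55 minutes leg 2 → 6:52 PM UTC.
Add 6 hours 25 minutes layover in Kabul → 1:17 AM UTC (Apr 13).
Add 8 hours 59 minutes leg 3 → 10:16 AM UTC.
Halborough is UTC−8:00, so local arrival = 10:16 AM − 8:00 = 2:16 AM on Apr 13.

2:16 AM on April 13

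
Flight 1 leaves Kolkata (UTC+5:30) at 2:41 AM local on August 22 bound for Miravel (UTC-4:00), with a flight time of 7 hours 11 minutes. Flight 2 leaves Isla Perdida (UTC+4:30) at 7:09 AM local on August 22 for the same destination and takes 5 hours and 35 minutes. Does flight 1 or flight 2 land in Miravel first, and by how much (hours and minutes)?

the first, by 3 hours 52 minutes

Flight 1 in UTC: 2:41 AM − 5:30 = 9:11 PM on Aug 21.
+7 hours and 11 minutes → arrive 4:22 AM UTC on Aug 22.
Flight 2 in UTC: 7:09 AM − 4:30 = 2:39 AM on Aug 22.
+5 hours 35 minutes → arrive 8:14 AM UTC on Aug 22.
Flight 1 lands earlier by 3 hours 52 minutes.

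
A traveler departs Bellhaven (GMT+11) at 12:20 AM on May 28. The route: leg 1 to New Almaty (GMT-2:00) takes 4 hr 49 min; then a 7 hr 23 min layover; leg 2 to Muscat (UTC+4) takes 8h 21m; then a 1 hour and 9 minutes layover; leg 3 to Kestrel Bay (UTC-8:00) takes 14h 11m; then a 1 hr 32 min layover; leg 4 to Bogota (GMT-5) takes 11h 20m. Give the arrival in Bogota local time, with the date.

Convert departure to UTC: 12:20 AM − 11:00 = 1:20 PM UTC on May 27.
Add 4 hours 49 minutes leg 1 → 6:09 PM UTC.
Add 7 hours 23 minutes layover in New Almaty → 1:32 AM UTC (May 28).
Add 8 hours 21 minutes leg 2 → 9:53 AM UTC.
Add 1 hour 9 minutes layover in Muscat → 11:02 AM UTC.
Add 14 hours 11 minutes leg 3 → 1:13 AM UTC (May 29).
Add 1 hour and 32 minutes layover in Kestrel Bay → 2:45 AM UTC.
Add 11 hours and 20 minutes leg 4 → 2:05 PM UTC.
Bogota is UTC−5:00, so local arrival = 2:05 PM − 5:00 = 9:05 AM on May 29.

9:05 AM on May 29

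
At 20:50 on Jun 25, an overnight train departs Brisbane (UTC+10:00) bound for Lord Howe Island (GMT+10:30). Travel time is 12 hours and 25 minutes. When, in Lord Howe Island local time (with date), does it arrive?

Convert departure to UTC: 20:50 − 10:00 = 10:50 UTC on Jun 25.
Add 12 hours and 25 minutes travel time → 23:15 UTC.
Lord Howe Island is UTC+10:30, so local arrival = 23:15 + 10:30 = 09:45 on Jun 26.

09:45 on Jun 26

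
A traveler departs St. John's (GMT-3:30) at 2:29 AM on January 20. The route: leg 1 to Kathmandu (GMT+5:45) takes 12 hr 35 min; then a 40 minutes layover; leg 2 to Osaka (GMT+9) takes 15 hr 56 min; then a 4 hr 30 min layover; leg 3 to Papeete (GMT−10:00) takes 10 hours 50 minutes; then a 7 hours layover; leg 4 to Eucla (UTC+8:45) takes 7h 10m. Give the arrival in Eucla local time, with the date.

1:25 AM on Jan 23

Convert departure to UTC: 2:29 AM + 3:30 = 5:59 AM UTC on Jan 20.
Add 12 hours and 35 minutes leg 1 → 6:34 PM UTC.
Add 40 minutes layover in Kathmandu → 7:14 PM UTC.
Add 15 hours 56 minutes leg 2 → 11:10 AM UTC (Jan 21).
Add 4 hours and 30 minutes layover in Osaka → 3:40 PM UTC.
Add 10 hours and 50 minutes leg 3 → 2:30 AM UTC (Jan 22).
Add 7 hours layover in Papeete → 9:30 AM UTC.
Add 7 hours 10 minutes leg 4 → 4:40 PM UTC.
Eucla is UTC+8:45, so local arrival = 4:40 PM + 8:45 = 1:25 AM on Jan 23.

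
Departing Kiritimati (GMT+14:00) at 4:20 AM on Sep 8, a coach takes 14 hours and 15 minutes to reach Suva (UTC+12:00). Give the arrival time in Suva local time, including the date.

4:35 PM on September 8

Suva is 2:00 behind Kiritimati.
After 14 hours 15 minutes it is 6:35 PM in Kiritimati.
Shift by the zone difference: 6:35 PM − 2:00 = 4:35 PM on Sep 8 in Suva.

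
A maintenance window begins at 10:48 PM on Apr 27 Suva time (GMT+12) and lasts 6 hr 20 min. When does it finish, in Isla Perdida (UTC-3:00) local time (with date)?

Isla Perdida is 15:00 behind Suva.
After 6 hours 20 minutes it is 5:08 AM (Apr 28) in Suva.
Shift by the zone difference: 5:08 AM − 15:00 = 2:08 PM on Apr 27 in Isla Perdida.

2:08 PM on April 27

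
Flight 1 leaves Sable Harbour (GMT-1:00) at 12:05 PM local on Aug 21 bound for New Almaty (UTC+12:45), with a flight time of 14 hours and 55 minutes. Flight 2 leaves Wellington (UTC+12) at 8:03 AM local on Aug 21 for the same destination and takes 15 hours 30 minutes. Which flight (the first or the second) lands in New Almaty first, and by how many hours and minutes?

the second, by 16 hours 27 minutes

Flight 1 in UTC: 12:05 PM + 1:00 = 1:05 PM on Aug 21.
+14 hours and 55 minutes → arrive 4:00 AM UTC on Aug 22.
Flight 2 in UTC: 8:03 AM − 12:00 = 8:03 PM on Aug 20.
+15 hours and 30 minutes → arrive 11:33 AM UTC on Aug 21.
Flight 2 lands earlier by 16 hours 27 minutes.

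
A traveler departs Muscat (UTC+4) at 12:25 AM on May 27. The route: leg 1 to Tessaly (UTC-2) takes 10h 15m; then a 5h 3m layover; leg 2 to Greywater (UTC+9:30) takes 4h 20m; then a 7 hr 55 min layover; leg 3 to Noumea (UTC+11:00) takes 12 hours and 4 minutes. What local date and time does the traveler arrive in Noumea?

11:02 PM on May 28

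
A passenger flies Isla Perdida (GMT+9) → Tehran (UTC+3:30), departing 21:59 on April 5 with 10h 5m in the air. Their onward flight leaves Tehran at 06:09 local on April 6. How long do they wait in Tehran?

Convert departure to UTC: 21:59 − 9:00 = 12:59 UTC on Apr 5.
Add 10 hours 5 minutes flight time → 23:04 UTC.
Tehran is UTC+3:30, so local arrival = 23:04 + 3:30 = 02:34 on Apr 6.
Layover = 06:09 − 02:34 = 3 hours 35 minutes.

3 hours 35 minutes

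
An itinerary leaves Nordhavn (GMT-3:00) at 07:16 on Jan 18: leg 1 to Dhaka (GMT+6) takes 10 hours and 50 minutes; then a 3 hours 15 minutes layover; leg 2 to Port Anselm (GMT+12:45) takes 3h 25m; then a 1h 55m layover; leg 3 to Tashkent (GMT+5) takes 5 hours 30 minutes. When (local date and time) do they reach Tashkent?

16:11 on January 19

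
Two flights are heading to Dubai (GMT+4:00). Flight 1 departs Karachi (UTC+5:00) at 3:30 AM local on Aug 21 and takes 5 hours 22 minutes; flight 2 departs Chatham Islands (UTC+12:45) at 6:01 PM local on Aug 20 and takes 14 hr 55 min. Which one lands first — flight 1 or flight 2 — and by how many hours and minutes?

the second, by 7 hours 41 minutes

Flight 1 in UTC: 3:30 AM − 5:00 = 10:30 PM on Aug 20.
+5 hours 22 minutes → arrive 3:52 AM UTC on Aug 21.
Flight 2 in UTC: 6:01 PM − 12:45 = 5:16 AM on Aug 20.
+14 hours 55 minutes → arrive 8:11 PM UTC on Aug 20.
Flight 2 lands earlier by 7 hours 41 minutes.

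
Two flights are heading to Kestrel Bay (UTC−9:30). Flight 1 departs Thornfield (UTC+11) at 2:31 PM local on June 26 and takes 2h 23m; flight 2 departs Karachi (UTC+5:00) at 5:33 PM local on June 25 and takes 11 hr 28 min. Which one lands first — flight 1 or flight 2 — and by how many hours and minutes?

the second, by 5 hours 53 minutes

Flight 1 in UTC: 2:31 PM − 11:00 = 3:31 AM on Jun 26.
+2 hours 23 minutes → arrive 5:54 AM UTC on Jun 26.
Flight 2 in UTC: 5:33 PM − 5:00 = 12:33 PM on Jun 25.
+11 hours 28 minutes → arrive 12:01 AM UTC on Jun 26.
Flight 2 lands earlier by 5 hours 53 minutes.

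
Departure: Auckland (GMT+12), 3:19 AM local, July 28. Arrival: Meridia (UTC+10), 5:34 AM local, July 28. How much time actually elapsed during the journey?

4 hours 15 minutes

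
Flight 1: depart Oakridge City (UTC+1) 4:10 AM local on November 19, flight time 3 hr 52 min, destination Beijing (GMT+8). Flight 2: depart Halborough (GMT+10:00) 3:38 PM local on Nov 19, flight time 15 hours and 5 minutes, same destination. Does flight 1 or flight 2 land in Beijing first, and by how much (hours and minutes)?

Flight 1 in UTC: 4:10 AM − 1:00 = 3:10 AM on Nov 19.
+3 hours 52 minutes → arrive 7:02 AM UTC on Nov 19.
Flight 2 in UTC: 3:38 PM − 10:00 = 5:38 AM on Nov 19.
+15 hours and 5 minutes → arrive 8:43 PM UTC on Nov 19.
Flight 1 lands earlier by 13 hours 41 minutes.

the first, by 13 hours 41 minutes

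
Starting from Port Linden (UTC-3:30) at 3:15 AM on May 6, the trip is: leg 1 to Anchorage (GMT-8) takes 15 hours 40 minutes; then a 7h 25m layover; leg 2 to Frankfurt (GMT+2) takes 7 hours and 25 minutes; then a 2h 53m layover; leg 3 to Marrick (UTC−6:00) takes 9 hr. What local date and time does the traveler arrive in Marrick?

Convert departure to UTC: 3:15 AM + 3:30 = 6:45 AM UTC on May 6.
Add 15 hours 40 minutes leg 1 → 10:25 PM UTC.
Add 7 hours and 25 minutes layover in Anchorage → 5:50 AM UTC (May 7).
Add 7 hours 25 minutes leg 2 → 1:15 PM UTC.
Add 2 hours 53 minutes layover in Frankfurt → 4:08 PM UTC.
Add 9 hours leg 3 → 1:08 AM UTC (May 8).
Marrick is UTC−6:00, so local arrival = 1:08 AM − 6:00 = 7:08 PM on May 7.

7:08 PM on May 7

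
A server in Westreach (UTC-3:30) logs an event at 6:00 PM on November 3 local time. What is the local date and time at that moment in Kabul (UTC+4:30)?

2:00 AM on November 4

In UTC: 6:00 PM + 3:30 = 9:30 PM on Nov 3.
Kabul is UTC+4:30: 9:30 PM + 4:30 = 2:00 AM on Nov 4.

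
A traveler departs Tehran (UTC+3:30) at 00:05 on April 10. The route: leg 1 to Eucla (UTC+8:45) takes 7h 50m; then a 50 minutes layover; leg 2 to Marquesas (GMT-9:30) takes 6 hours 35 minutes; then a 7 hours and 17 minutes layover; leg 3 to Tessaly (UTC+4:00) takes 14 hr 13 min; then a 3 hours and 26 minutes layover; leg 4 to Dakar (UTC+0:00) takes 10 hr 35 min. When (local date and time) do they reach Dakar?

23:21 on April 11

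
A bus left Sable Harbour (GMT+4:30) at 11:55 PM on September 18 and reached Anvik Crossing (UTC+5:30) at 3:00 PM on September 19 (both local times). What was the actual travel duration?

14 hours 5 minutes

Anvik Crossing is 1:00 ahead of Sable Harbour.
Clock-face elapsed time (ignoring zones) is 15 hours 5 minutes.
Actual elapsed = 15 hours 5 minutes − 1:00 = 14 hours 5 minutes.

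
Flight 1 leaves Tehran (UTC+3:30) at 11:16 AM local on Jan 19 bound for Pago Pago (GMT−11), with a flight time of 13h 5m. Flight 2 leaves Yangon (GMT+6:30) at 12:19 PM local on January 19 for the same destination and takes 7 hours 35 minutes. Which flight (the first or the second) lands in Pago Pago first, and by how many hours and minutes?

the second, by 7 hours 27 minutes

Flight 1 in UTC: 11:16 AM − 3:30 = 7:46 AM on Jan 19.
+13 hours and 5 minutes → arrive 8:51 PM UTC on Jan 19.
Flight 2 in UTC: 12:19 PM − 6:30 = 5:49 AM on Jan 19.
+7 hours 35 minutes → arrive 1:24 PM UTC on Jan 19.
Flight 2 lands earlier by 7 hours 27 minutes.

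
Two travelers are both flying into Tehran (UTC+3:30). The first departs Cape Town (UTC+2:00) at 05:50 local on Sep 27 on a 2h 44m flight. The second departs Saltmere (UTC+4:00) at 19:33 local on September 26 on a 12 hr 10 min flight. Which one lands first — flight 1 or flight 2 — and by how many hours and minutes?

the second, by 2 hours 51 minutes

Flight 1 in UTC: 05:50 − 2:00 = 03:50 on Sep 27.
+2 hours 44 minutes → arrive 06:34 UTC on Sep 27.
Flight 2 in UTC: 19:33 − 4:00 = 15:33 on Sep 26.
+12 hours 10 minutes → arrive 03:43 UTC on Sep 27.
Flight 2 lands earlier by 2 hours 51 minutes.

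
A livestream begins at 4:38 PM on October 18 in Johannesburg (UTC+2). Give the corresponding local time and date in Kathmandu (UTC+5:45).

8:23 PM on October 18

Kathmandu is 3:45 ahead of Johannesburg.
Shift by the zone difference: 4:38 PM + 3:45 = 8:23 PM on Oct 18 in Kathmandu.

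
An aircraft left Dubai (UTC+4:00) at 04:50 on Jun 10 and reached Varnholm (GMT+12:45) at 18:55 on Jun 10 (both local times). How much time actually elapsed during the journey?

5 hours 20 minutes

Departure in UTC: 04:50 − 4:00 = 00:50 on Jun 10.
Arrival in UTC: 18:55 − 12:45 = 06:10 on Jun 10.
Elapsed = 06:10 − 00:50 = 5 hours 20 minutes.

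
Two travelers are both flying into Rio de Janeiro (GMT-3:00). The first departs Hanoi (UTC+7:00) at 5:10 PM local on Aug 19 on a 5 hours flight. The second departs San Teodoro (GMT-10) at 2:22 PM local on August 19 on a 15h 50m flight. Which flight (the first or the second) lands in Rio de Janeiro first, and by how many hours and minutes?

Flight 1 in UTC: 5:10 PM − 7:00 = 10:10 AM on Aug 19.
+5 hours → arrive 3:10 PM UTC on Aug 19.
Flight 2 in UTC: 2:22 PM + 10:00 = 12:22 AM on Aug 20.
+15 hours and 50 minutes → arrive 4:12 PM UTC on Aug 20.
Flight 1 lands earlier by 25 hours 2 minutes.

the first, by 25 hours 2 minutes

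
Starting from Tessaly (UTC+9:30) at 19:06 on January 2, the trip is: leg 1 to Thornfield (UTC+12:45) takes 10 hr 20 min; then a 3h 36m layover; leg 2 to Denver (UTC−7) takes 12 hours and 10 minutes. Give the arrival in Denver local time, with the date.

04:42 on January 3

Convert departure to UTC: 19:06 − 9:30 = 09:36 UTC on Jan 2.
Add 10 hours 20 minutes leg 1 → 19:56 UTC.
Add 3 hours 36 minutes layover in Thornfield → 23:32 UTC.
Add 12 hours and 10 minutes leg 2 → 11:42 UTC (Jan 3).
Denver is UTC−7:00, so local arrival = 11:42 − 7:00 = 04:42 on Jan 3.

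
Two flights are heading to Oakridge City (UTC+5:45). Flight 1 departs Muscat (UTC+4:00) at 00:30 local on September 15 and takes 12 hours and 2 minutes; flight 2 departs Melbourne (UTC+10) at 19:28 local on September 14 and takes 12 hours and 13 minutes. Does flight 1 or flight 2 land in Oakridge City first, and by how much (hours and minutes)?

the second, by 10 hours 51 minutes

Flight 1 in UTC: 00:30 − 4:00 = 20:30 on Sep 14.
+12 hours and 2 minutes → arrive 08:32 UTC on Sep 15.
Flight 2 in UTC: 19:28 − 10:00 = 09:28 on Sep 14.
+12 hours and 13 minutes → arrive 21:41 UTC on Sep 14.
Flight 2 lands earlier by 10 hours 51 minutes.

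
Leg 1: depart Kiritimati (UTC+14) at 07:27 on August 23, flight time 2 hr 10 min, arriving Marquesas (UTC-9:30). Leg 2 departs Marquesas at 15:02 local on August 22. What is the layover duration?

Convert departure to UTC: 07:27 − 14:00 = 17:27 UTC on Aug 22.
Add 2 hours and 10 minutes flight time → 19:37 UTC.
Marquesas is UTC−9:30, so local arrival = 19:37 − 9:30 = 10:07 on Aug 22.
Layover = 15:02 − 10:07 = 4 hours 55 minutes.

4 hours 55 minutes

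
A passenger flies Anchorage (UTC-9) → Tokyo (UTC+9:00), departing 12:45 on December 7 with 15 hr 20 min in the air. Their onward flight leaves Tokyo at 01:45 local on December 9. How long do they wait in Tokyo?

3 hours 40 minutes

Convert departure to UTC: 12:45 + 9:00 = 21:45 UTC on Dec 7.
Add 15 hours and 20 minutes flight time → 13:05 UTC (Dec 8).
Tokyo is UTC+9:00, so local arrival = 13:05 + 9:00 = 22:05 on Dec 8.
Layover = 01:45 − 22:05 (+1 day) = 3 hours 40 minutes.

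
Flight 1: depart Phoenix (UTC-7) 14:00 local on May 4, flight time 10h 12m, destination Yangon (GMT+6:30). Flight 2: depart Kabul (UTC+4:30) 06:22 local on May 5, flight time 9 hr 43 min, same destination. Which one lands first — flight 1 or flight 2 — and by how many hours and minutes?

the first, by 4 hours 23 minutes

Flight 1 in UTC: 14:00 + 7:00 = 21:00 on May 4.
+10 hours 12 minutes → arrive 07:12 UTC on May 5.
Flight 2 in UTC: 06:22 − 4:30 = 01:52 on May 5.
+9 hours 43 minutes → arrive 11:35 UTC on May 5.
Flight 1 lands earlier by 4 hours 23 minutes.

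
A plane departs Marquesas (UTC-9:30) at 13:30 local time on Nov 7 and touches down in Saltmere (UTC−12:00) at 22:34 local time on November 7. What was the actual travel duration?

11 hours 34 minutes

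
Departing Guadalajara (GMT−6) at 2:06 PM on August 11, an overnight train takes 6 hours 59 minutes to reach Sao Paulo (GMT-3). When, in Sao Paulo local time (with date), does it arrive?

Convert departure to UTC: 2:06 PM + 6:00 = 8:06 PM UTC on Aug 11.
Add 6 hours and 59 minutes travel time → 3:05 AM UTC (Aug 12).
Sao Paulo is UTC−3:00, so local arrival = 3:05 AM − 3:00 = 12:05 AM on Aug 12.

12:05 AM on Aug 12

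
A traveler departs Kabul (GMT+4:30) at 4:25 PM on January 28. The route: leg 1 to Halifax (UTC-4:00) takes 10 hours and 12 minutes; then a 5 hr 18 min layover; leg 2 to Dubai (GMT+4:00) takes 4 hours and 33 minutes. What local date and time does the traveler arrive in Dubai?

Convert departure to UTC: 4:25 PM − 4:30 = 11:55 AM UTC on Jan 28.
Add 10 hours 12 minutes leg 1 → 10:07 PM UTC.
Add 5 hours and 18 minutes layover in Halifax → 3:25 AM UTC (Jan 29).
Add 4 hours 33 minutes leg 2 → 7:58 AM UTC.
Dubai is UTC+4:00, so local arrival = 7:58 AM + 4:00 = 11:58 AM on Jan 29.

11:58 AM on January 29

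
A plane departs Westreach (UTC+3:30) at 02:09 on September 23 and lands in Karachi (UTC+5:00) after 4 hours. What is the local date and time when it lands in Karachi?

Convert departure to UTC: 02:09 − 3:30 = 22:39 UTC on Sep 22.
Add 4 hours travel time → 02:39 UTC (Sep 23).
Karachi is UTC+5:00, so local arrival = 02:39 + 5:00 = 07:39 on Sep 23.

07:39 on September 23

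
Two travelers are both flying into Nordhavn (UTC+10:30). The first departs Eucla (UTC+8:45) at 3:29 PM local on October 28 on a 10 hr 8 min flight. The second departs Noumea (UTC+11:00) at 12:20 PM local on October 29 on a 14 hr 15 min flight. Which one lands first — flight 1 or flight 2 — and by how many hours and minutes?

Flight 1 in UTC: 3:29 PM − 8:45 = 6:44 AM on Oct 28.
+10 hours and 8 minutes → arrive 4:52 PM UTC on Oct 28.
Flight 2 in UTC: 12:20 PM − 11:00 = 1:20 AM on Oct 29.
+14 hours and 15 minutes → arrive 3:35 PM UTC on Oct 29.
Flight 1 lands earlier by 22 hours 43 minutes.

the first, by 22 hours 43 minutes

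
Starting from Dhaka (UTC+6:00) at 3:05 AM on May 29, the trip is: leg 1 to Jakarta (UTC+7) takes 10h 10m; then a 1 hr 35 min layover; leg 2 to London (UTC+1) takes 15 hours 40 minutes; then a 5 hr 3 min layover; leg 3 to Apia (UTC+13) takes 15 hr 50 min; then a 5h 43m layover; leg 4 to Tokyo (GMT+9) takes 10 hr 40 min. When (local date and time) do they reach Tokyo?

10:46 PM on May 31

Convert departure to UTC: 3:05 AM − 6:00 = 9:05 PM UTC on May 28.
Add 10 hours and 10 minutes leg 1 → 7:15 AM UTC (May 29).
Add 1 hour and 35 minutes layover in Jakarta → 8:50 AM UTC.
Add 15 hours 40 minutes leg 2 → 12:30 AM UTC (May 30).
Add 5 hours 3 minutes layover in London → 5:33 AM UTC.
Add 15 hours 50 minutes leg 3 → 9:23 PM UTC.
Add 5 hours 43 minutes layover in Apia → 3:06 AM UTC (May 31).
Add 10 hours and 40 minutes leg 4 → 1:46 PM UTC.
Tokyo is UTC+9:00, so local arrival = 1:46 PM + 9:00 = 10:46 PM on May 31.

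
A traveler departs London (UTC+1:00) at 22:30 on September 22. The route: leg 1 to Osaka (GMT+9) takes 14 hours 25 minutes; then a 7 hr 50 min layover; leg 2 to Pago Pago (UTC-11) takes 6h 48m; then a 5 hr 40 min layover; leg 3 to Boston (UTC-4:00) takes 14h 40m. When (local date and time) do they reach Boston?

18:53 on September 24

Convert departure to UTC: 22:30 − 1:00 = 21:30 UTC on Sep 22.
Add 14 hours and 25 minutes leg 1 → 11:55 UTC (Sep 23).
Add 7 hours and 50 minutes layover in Osaka → 19:45 UTC.
Add 6 hours 48 minutes leg 2 → 02:33 UTC (Sep 24).
Add 5 hours 40 minutes layover in Pago Pago → 08:13 UTC.
Add 14 hours 40 minutes leg 3 → 22:53 UTC.
Boston is UTC−4:00, so local arrival = 22:53 − 4:00 = 18:53 on Sep 24.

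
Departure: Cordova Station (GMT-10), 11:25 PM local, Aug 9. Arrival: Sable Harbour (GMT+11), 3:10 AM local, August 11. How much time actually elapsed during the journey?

Sable Harbour is 21:00 ahead of Cordova Station.
Clock-face elapsed time (ignoring zones) is 27 hours 45 minutes.
Actual elapsed = 27 hours 45 minutes − 21:00 = 6 hours 45 minutes.

6 hours 45 minutes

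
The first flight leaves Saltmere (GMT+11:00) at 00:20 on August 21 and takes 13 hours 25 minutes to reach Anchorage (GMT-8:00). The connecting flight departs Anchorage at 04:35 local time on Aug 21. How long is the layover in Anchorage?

Convert departure to UTC: 00:20 − 11:00 = 13:20 UTC on Aug 20.
Add 13 hours and 25 minutes flight time → 02:45 UTC (Aug 21).
Anchorage is UTC−8:00, so local arrival = 02:45 − 8:00 = 18:45 on Aug 20.
Layover = 04:35 − 18:45 (+1 day) = 9 hours 50 minutes.

9 hours 50 minutes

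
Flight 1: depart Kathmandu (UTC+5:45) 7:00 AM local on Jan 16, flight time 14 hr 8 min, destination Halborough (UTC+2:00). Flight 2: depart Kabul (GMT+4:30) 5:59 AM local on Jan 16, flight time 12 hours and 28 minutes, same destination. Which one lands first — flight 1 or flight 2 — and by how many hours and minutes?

Flight 1 in UTC: 7:00 AM − 5:45 = 1:15 AM on Jan 16.
+14 hours and 8 minutes → arrive 3:23 PM UTC on Jan 16.
Flight 2 in UTC: 5:59 AM − 4:30 = 1:29 AM on Jan 16.
+12 hours 28 minutes → arrive 1:57 PM UTC on Jan 16.
Flight 2 lands earlier by 1 hour 26 minutes.

the second, by 1 hour 26 minutes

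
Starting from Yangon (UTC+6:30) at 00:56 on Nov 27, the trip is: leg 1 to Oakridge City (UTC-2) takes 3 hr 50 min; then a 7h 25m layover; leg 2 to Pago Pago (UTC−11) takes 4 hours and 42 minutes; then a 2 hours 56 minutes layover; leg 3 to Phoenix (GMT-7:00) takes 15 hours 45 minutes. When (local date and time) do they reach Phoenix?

22:04 on Nov 27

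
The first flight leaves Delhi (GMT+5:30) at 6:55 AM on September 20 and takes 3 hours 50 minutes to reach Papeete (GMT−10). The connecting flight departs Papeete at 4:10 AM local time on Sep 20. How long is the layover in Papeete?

Convert departure to UTC: 6:55 AM − 5:30 = 1:25 AM UTC on Sep 20.
Add 3 hours 50 minutes flight time → 5:15 AM UTC.
Papeete is UTC−10:00, so local arrival = 5:15 AM − 10:00 = 7:15 PM on Sep 19.
Layover = 4:10 AM − 7:15 PM (+1 day) = 8 hours 55 minutes.

8 hours 55 minutes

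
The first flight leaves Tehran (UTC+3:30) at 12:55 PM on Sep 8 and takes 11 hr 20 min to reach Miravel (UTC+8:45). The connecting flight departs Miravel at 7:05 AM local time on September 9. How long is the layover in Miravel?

Convert departure to UTC: 12:55 PM − 3:30 = 9:25 AM UTC on Sep 8.
Add 11 hours and 20 minutes flight time → 8:45 PM UTC.
Miravel is UTC+8:45, so local arrival = 8:45 PM + 8:45 = 5:30 AM on Sep 9.
Layover = 7:05 AM − 5:30 AM = 1 hour 35 minutes.

1 hour 35 minutes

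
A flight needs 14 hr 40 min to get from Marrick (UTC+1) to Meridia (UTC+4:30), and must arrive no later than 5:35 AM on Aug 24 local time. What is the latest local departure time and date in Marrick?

Target arrival in UTC: 5:35 AM − 4:30 = 1:05 AM on Aug 24.
Subtract 14 hours and 40 minutes → departure 10:25 AM UTC on Aug 23.
Marrick is UTC+1:00: 10:25 AM + 1:00 = 11:25 AM on Aug 23.

11:25 AM on August 23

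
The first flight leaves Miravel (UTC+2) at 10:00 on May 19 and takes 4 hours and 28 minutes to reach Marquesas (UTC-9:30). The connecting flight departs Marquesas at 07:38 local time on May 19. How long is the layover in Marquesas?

4 hours 40 minutes

Convert departure to UTC: 10:00 − 2:00 = 08:00 UTC on May 19.
Add 4 hours 28 minutes flight time → 12:28 UTC.
Marquesas is UTC−9:30, so local arrival = 12:28 − 9:30 = 02:58 on May 19.
Layover = 07:38 − 02:58 = 4 hours 40 minutes.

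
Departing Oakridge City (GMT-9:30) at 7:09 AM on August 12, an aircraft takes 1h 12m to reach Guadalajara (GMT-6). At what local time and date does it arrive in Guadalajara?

Convert departure to UTC: 7:09 AM + 9:30 = 4:39 PM UTC on Aug 12.
Add 1 hour and 12 minutes travel time → 5:51 PM UTC.
Guadalajara is UTC−6:00, so local arrival = 5:51 PM − 6:00 = 11:51 AM on Aug 12.

11:51 AM on Aug 12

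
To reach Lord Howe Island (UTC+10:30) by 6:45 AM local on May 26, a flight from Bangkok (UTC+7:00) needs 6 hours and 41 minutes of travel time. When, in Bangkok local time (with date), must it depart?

Target arrival in UTC: 6:45 AM − 10:30 = 8:15 PM on May 25.
Subtract 6 hours and 41 minutes → departure 1:34 PM UTC on May 25.
Bangkok is UTC+7:00: 1:34 PM + 7:00 = 8:34 PM on May 25.

8:34 PM on May 25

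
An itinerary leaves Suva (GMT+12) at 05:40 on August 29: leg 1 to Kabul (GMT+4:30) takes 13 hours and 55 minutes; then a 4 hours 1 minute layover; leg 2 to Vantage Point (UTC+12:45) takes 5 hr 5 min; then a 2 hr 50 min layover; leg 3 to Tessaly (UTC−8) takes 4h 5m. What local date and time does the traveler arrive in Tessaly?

15:36 on August 29

Convert departure to UTC: 05:40 − 12:00 = 17:40 UTC on Aug 28.
Add 13 hours 55 minutes leg 1 → 07:35 UTC (Aug 29).
Add 4 hours 1 minute layover in Kabul → 11:36 UTC.
Add 5 hours and 5 minutes leg 2 → 16:41 UTC.
Add 2 hours and 50 minutes layover in Vantage Point → 19:31 UTC.
Add 4 hours and 5 minutes leg 3 → 23:36 UTC.
Tessaly is UTC−8:00, so local arrival = 23:36 − 8:00 = 15:36 on Aug 29.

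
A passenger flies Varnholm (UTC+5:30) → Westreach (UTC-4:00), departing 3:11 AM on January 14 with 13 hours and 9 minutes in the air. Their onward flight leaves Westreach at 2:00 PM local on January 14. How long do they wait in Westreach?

Convert departure to UTC: 3:11 AM − 5:30 = 9:41 PM UTC on Jan 13.
Add 13 hours and 9 minutes flight time → 10:50 AM UTC (Jan 14).
Westreach is UTC−4:00, so local arrival = 10:50 AM − 4:00 = 6:50 AM on Jan 14.
Layover = 2:00 PM − 6:50 AM = 7 hours 10 minutes.

7 hours 10 minutes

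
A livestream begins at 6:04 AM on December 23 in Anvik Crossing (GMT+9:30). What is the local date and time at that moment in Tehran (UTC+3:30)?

12:04 AM on Dec 23

Tehran is 6:00 behind Anvik Crossing.
Shift by the zone difference: 6:04 AM − 6:00 = 12:04 AM on Dec 23 in Tehran.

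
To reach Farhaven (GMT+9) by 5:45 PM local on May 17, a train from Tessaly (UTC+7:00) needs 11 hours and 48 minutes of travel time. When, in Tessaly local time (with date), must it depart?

3:57 AM on May 17

Target arrival in UTC: 5:45 PM − 9:00 = 8:45 AM on May 17.
Subtract 11 hours 48 minutes → departure 8:57 PM UTC on May 16.
Tessaly is UTC+7:00: 8:57 PM + 7:00 = 3:57 AM on May 17.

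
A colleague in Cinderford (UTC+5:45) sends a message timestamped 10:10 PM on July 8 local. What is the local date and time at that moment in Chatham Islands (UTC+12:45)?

Chatham Islands is 7:00 ahead of Cinderford.
Shift by the zone difference: 10:10 PM + 7:00 = 5:10 AM on Jul 9 in Chatham Islands.

5:10 AM on Jul 9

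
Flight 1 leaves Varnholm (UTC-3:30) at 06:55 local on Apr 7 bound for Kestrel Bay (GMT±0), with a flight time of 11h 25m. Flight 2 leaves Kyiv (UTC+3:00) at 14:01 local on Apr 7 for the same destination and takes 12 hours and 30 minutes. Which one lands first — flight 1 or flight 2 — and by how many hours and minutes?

Flight 1 in UTC: 06:55 + 3:30 = 10:25 on Apr 7.
+11 hours and 25 minutes → arrive 21:50 UTC on Apr 7.
Flight 2 in UTC: 14:01 − 3:00 = 11:01 on Apr 7.
+12 hours and 30 minutes → arrive 23:31 UTC on Apr 7.
Flight 1 lands earlier by 1 hour 41 minutes.

the first, by 1 hour 41 minutes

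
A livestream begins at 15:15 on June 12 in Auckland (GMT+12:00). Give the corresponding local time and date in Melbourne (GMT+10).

In UTC: 15:15 − 12:00 = 03:15 on Jun 12.
Melbourne is UTC+10:00: 03:15 + 10:00 = 13:15 on Jun 12.

13:15 on June 12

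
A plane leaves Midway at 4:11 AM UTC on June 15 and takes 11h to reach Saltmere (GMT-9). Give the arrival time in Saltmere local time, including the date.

Departure is given in UTC: 4:11 AM on Jun 15.
Add 11 hours → 3:11 PM UTC.
Saltmere is UTC−9:00: 3:11 PM − 9:00 = 6:11 AM on Jun 15.

6:11 AM on Jun 15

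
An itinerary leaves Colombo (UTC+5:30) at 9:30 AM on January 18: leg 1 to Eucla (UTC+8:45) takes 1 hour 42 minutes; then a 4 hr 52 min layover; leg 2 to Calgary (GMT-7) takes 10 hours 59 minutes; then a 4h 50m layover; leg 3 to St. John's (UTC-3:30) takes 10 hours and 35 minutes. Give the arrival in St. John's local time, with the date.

Convert departure to UTC: 9:30 AM − 5:30 = 4:00 AM UTC on Jan 18.
Add 1 hour 42 minutes leg 1 → 5:42 AM UTC.
Add 4 hours and 52 minutes layover in Eucla → 10:34 AM UTC.
Add 10 hours and 59 minutes leg 2 → 9:33 PM UTC.
Add 4 hours and 50 minutes layover in Calgary → 2:23 AM UTC (Jan 19).
Add 10 hours 35 minutes leg 3 → 12:58 PM UTC.
St. John's is UTC−3:30, so local arrival = 12:58 PM − 3:30 = 9:28 AM on Jan 19.

9:28 AM on January 19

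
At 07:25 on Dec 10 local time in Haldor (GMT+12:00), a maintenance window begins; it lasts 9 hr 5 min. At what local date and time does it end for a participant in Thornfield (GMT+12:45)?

17:15 on December 10

Convert start to UTC: 07:25 − 12:00 = 19:25 UTC on Dec 9.
Add 9 hours and 5 minutes duration → 04:30 UTC (Dec 10).
Thornfield is UTC+12:45, so local end time = 04:30 + 12:45 = 17:15 on Dec 10.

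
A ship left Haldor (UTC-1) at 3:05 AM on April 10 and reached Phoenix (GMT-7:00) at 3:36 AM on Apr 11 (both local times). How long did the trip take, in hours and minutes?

30 hours 31 minutes

Departure in UTC: 3:05 AM + 1:00 = 4:05 AM on Apr 10.
Arrival in UTC: 3:36 AM + 7:00 = 10:36 AM on Apr 11.
Elapsed = 10:36 AM − 4:05 AM (+1 day) = 30 hours 31 minutes.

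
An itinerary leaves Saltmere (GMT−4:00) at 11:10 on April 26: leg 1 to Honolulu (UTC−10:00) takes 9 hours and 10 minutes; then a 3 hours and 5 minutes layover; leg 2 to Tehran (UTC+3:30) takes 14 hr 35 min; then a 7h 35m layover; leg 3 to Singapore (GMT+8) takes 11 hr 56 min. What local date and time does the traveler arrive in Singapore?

21:31 on April 28

Convert departure to UTC: 11:10 + 4:00 = 15:10 UTC on Apr 26.
Add 9 hours and 10 minutes leg 1 → 00:20 UTC (Apr 27).
Add 3 hours and 5 minutes layover in Honolulu → 03:25 UTC.
Add 14 hours 35 minutes leg 2 → 18:00 UTC.
Add 7 hours and 35 minutes layover in Tehran → 01:35 UTC (Apr 28).
Add 11 hours and 56 minutes leg 3 → 13:31 UTC.
Singapore is UTC+8:00, so local arrival = 13:31 + 8:00 = 21:31 on Apr 28.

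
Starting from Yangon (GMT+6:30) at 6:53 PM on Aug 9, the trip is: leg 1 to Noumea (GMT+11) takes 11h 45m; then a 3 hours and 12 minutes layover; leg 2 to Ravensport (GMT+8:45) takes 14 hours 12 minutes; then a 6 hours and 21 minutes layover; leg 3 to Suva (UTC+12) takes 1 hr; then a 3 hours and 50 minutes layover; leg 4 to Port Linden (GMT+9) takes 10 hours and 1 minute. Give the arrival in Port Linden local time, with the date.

11:44 PM on Aug 11

Convert departure to UTC: 6:53 PM − 6:30 = 12:23 PM UTC on Aug 9.
Add 11 hours and 45 minutes leg 1 → 12:08 AM UTC (Aug 10).
Add 3 hours and 12 minutes layover in Noumea → 3:20 AM UTC.
Add 14 hours and 12 minutes leg 2 → 5:32 PM UTC.
Add 6 hours 21 minutes layover in Ravensport → 11:53 PM UTC.
Add 1 hour leg 3 → 12:53 AM UTC (Aug 11).
Add 3 hours 50 minutes layover in Suva → 4:43 AM UTC.
Add 10 hours 1 minute leg 4 → 2:44 PM UTC.
Port Linden is UTC+9:00, so local arrival = 2:44 PM + 9:00 = 11:44 PM on Aug 11.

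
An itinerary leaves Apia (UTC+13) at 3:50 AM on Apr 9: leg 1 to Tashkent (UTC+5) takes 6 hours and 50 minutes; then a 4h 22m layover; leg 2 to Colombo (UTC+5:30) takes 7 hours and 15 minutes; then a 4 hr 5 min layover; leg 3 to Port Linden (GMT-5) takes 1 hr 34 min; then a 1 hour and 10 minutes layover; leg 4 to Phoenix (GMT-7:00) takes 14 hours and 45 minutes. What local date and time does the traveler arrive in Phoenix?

Convert departure to UTC: 3:50 AM − 13:00 = 2:50 PM UTC on Apr 8.
Add 6 hours 50 minutes leg 1 → 9:40 PM UTC.
Add 4 hours 22 minutes layover in Tashkent → 2:02 AM UTC (Apr 9).
Add 7 hours and 15 minutes leg 2 → 9:17 AM UTC.
Add 4 hours 5 minutes layover in Colombo → 1:22 PM UTC.
Add 1 hour and 34 minutes leg 3 → 2:56 PM UTC.
Add 1 hour and 10 minutes layover in Port Linden → 4:06 PM UTC.
Add 14 hours and 45 minutes leg 4 → 6:51 AM UTC (Apr 10).
Phoenix is UTC−7:00, so local arrival = 6:51 AM − 7:00 = 11:51 PM on Apr 9.

11:51 PM on April 9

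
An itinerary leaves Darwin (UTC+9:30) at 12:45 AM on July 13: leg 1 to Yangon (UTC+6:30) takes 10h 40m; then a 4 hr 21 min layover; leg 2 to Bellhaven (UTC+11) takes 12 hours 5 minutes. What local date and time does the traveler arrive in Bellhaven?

Convert departure to UTC: 12:45 AM − 9:30 = 3:15 PM UTC on Jul 12.
Add 10 hours and 40 minutes leg 1 → 1:55 AM UTC (Jul 13).
Add 4 hours 21 minutes layover in Yangon → 6:16 AM UTC.
Add 12 hours 5 minutes leg 2 → 6:21 PM UTC.
Bellhaven is UTC+11:00, so local arrival = 6:21 PM + 11:00 = 5:21 AM on Jul 14.

5:21 AM on July 14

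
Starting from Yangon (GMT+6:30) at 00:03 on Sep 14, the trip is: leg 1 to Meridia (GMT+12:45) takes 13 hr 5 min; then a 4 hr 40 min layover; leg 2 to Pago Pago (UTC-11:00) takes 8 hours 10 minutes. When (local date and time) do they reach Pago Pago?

Convert departure to UTC: 00:03 − 6:30 = 17:33 UTC on Sep 13.
Add 13 hours and 5 minutes leg 1 → 06:38 UTC (Sep 14).
Add 4 hours 40 minutes layover in Meridia → 11:18 UTC.
Add 8 hours 10 minutes leg 2 → 19:28 UTC.
Pago Pago is UTC−11:00, so local arrival = 19:28 − 11:00 = 08:28 on Sep 14.

08:28 on September 14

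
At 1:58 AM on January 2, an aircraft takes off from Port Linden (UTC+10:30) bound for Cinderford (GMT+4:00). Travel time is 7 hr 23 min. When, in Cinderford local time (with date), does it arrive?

2:51 AM on January 2

Convert departure to UTC: 1:58 AM − 10:30 = 3:28 PM UTC on Jan 1.
Add 7 hours 23 minutes travel time → 10:51 PM UTC.
Cinderford is UTC+4:00, so local arrival = 10:51 PM + 4:00 = 2:51 AM on Jan 2.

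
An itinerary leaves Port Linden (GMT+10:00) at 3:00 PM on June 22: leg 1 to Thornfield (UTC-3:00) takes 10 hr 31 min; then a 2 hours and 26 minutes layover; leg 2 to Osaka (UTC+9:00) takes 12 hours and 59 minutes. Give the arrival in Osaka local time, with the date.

Convert departure to UTC: 3:00 PM − 10:00 = 5:00 AM UTC on Jun 22.
Add 10 hours 31 minutes leg 1 → 3:31 PM UTC.
Add 2 hours 26 minutes layover in Thornfield → 5:57 PM UTC.
Add 12 hours 59 minutes leg 2 → 6:56 AM UTC (Jun 23).
Osaka is UTC+9:00, so local arrival = 6:56 AM + 9:00 = 3:56 PM on Jun 23.

3:56 PM on June 23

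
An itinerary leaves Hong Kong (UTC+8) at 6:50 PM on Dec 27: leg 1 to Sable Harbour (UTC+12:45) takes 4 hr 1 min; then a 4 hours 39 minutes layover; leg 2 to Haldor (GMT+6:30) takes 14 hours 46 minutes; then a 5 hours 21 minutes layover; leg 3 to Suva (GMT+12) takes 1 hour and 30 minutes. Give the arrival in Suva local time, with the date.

Convert departure to UTC: 6:50 PM − 8:00 = 10:50 AM UTC on Dec 27.
Add 4 hours 1 minute leg 1 → 2:51 PM UTC.
Add 4 hours 39 minutes layover in Sable Harbour → 7:30 PM UTC.
Add 14 hours 46 minutes leg 2 → 10:16 AM UTC (Dec 28).
Add 5 hours and 21 minutes layover in Haldor → 3:37 PM UTC.
Add 1 hour and 30 minutes leg 3 → 5:07 PM UTC.
Suva is UTC+12:00, so local arrival = 5:07 PM + 12:00 = 5:07 AM on Dec 29.

5:07 AM on Dec 29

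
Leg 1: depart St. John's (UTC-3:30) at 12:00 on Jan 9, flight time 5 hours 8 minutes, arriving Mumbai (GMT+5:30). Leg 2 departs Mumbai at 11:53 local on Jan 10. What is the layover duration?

9 hours 45 minutes

Convert departure to UTC: 12:00 + 3:30 = 15:30 UTC on Jan 9.
Add 5 hours and 8 minutes flight time → 20:38 UTC.
Mumbai is UTC+5:30, so local arrival = 20:38 + 5:30 = 02:08 on Jan 10.
Layover = 11:53 − 02:08 = 9 hours 45 minutes.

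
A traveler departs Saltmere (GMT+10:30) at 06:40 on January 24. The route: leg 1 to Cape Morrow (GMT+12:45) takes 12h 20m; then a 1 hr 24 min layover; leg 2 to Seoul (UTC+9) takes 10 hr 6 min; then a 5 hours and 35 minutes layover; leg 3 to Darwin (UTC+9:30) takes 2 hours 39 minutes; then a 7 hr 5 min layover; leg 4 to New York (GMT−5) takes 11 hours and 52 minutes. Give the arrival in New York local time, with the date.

18:11 on Jan 25

Convert departure to UTC: 06:40 − 10:30 = 20:10 UTC on Jan 23.
Add 12 hours 20 minutes leg 1 → 08:30 UTC (Jan 24).
Add 1 hour and 24 minutes layover in Cape Morrow → 09:54 UTC.
Add 10 hours 6 minutes leg 2 → 20:00 UTC.
Add 5 hours and 35 minutes layover in Seoul → 01:35 UTC (Jan 25).
Add 2 hours and 39 minutes leg 3 → 04:14 UTC.
Add 7 hours 5 minutes layover in Darwin → 11:19 UTC.
Add 11 hours 52 minutes leg 4 → 23:11 UTC.
New York is UTC−5:00, so local arrival = 23:11 − 5:00 = 18:11 on Jan 25.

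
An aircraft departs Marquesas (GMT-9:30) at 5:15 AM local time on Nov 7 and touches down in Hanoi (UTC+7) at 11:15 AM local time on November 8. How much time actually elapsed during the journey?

13 hours 30 minutes

Hanoi is 16:30 ahead of Marquesas.
Clock-face elapsed time (ignoring zones) is 30 hours.
Actual elapsed = 30 hours − 16:30 = 13 hours 30 minutes.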